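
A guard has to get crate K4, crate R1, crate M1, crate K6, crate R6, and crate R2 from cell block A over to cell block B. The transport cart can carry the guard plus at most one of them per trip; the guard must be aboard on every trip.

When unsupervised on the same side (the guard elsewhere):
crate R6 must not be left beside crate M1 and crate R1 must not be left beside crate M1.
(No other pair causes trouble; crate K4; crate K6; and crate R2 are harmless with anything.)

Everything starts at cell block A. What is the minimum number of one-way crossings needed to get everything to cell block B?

13

Counting alone: the guard can take at most 1 across per trip to cell block B, so moving all 6 needs at least 6 loaded trips out, with a return between consecutive ones — at least 11 crossings.
The safety rule pushes this higher. Following every safe sequence of crossings, the most of the 6 that can be at cell block B as the transport cart arrives there on crossing 11 is 5 — never all 6.
So no plan with fewer than 13 crossings exists, and this one achieves 13:
1. Guard goes to cell block B with crate M1.
2. Guard goes back to cell block A alone.
3. Guard goes to cell block B with crate K4.
4. Guard goes back to cell block A alone.
5. Guard goes to cell block B with crate R1.
6. Guard goes back to cell block A with crate M1.
7. Guard goes to cell block B with crate R6.
8. Guard goes back to cell block A alone.
9. Guard goes to cell block B with crate K6.
10. Guard goes back to cell block A alone.
11. Guard goes to cell block B with crate R2.
12. Guard goes back to cell block A alone.
13. Guard goes to cell block B with crate M1.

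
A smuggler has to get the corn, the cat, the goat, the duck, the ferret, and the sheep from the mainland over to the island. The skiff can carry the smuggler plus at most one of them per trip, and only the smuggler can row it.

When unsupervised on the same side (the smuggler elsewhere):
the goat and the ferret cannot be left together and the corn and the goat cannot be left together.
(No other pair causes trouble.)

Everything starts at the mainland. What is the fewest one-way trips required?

13

Counting alone: the smuggler can take at most 1 across per trip to the island, so moving all 6 needs at least 6 loaded trips out, with a return between consecutive ones — at least 11 crossings.
The safety rule pushes this higher. Following every safe sequence of crossings, the most of the 6 that can be at the island as the skiff arrives there on crossing 11 is 5 — never all 6.
So no plan with fewer than 13 crossings exists, and this one achieves 13:
1. Smuggler goes to the island with the goat.  [the mainland: the cat, the corn, the duck, the ferret, the sheep | the island: the goat]
2. Smuggler goes back to the mainland alone.  [the mainland: the cat, the corn, the duck, the ferret, the sheep | the island: the goat]
3. Smuggler goes to the island with the corn.  [the mainland: the cat, the duck, the ferret, the sheep | the island: the corn, the goat]
4. Smuggler goes back to the mainland with the goat.  [the mainland: the cat, the duck, the ferret, the goat, the sheep | the island: the corn]
5. Smuggler goes to the island with the ferret.  [the mainland: the cat, the duck, the goat, the sheep | the island: the corn, the ferret]
6. Smuggler goes back to the mainland alone.  [the mainland: the cat, the duck, the goat, the sheep | the island: the corn, the ferret]
7. Smuggler goes to the island with the cat.  [the mainland: the duck, the goat, the sheep | the island: the cat, the corn, the ferret]
8. Smuggler goes back to the mainland alone.  [the mainland: the duck, the goat, the sheep | the island: the cat, the corn, the ferret]
9. Smuggler goes to the island with the duck.  [the mainland: the goat, the sheep | the island: the cat, the corn, the duck, the ferret]
10. Smuggler goes back to the mainland alone.  [the mainland: the goat, the sheep | the island: the cat, the corn, the duck, the ferret]
11. Smuggler goes to the island with the sheep.  [the mainland: the goat | the island: the cat, the corn, the duck, the ferret, the sheep]
12. Smuggler goes back to the mainland alone.  [the mainland: the goat | the island: the cat, the corn, the duck, the ferret, the sheep]
13. Smuggler goes to the island with the goat.  [the mainland: — | the island: the cat, the corn, the duck, the ferret, the goat, the sheep]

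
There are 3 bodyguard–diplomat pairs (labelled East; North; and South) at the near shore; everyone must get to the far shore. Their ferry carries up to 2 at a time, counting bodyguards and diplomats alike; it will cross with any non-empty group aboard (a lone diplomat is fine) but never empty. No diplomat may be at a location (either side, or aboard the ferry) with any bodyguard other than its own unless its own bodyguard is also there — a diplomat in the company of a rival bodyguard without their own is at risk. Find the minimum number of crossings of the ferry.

Counting alone: each trip to the far shore takes at most 2 across and each return brings at least 1 back, so after t trips out (and t−1 returns) at most 2t − (t−1) of the 6 are across; that first reaches 6 at t = 5, so at least 9 crossings are needed.
The safety rule pushes this higher. Following every safe sequence of crossings, the most of the 6 that can be at the far shore as the ferry arrives there on crossing 9 is 5 — never all 6.
So no plan with fewer than 11 crossings exists, and this one achieves 11:
1. bodyguard East and diplomat East cross → the far shore.
2. bodyguard East crosses ← the near shore.
3. diplomat North and diplomat South cross → the far shore.
4. diplomat East crosses ← the near shore.
5. bodyguard North and bodyguard South cross → the far shore.
6. bodyguard North and diplomat North cross ← the near shore.
7. bodyguard East and bodyguard North cross → the far shore.
8. diplomat South crosses ← the near shore.
9. diplomat East and diplomat North cross → the far shore.
10. bodyguard South crosses ← the near shore.
11. bodyguard South and diplomat South cross → the far shore.

11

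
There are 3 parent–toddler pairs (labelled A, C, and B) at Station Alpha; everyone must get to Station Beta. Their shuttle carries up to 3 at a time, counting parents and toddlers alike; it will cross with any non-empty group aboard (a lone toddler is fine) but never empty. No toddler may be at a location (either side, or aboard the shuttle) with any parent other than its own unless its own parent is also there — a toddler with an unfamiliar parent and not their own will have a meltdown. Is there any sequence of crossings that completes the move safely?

1. parent A and toddler A cross → Station Beta.
2. parent A crosses ← Station Alpha.
3. parent A, parent B, and parent C cross → Station Beta.
4. toddler A crosses ← Station Alpha.
5. toddler A, toddler B, and toddler C cross → Station Beta.

Yes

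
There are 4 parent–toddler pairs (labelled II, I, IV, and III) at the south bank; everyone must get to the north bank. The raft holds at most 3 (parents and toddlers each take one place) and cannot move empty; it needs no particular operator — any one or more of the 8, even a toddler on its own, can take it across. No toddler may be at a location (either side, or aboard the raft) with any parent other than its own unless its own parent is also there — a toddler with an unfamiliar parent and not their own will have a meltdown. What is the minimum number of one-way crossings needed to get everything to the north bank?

Counting alone: each trip to the north bank takes at most 3 across and each return brings at least 1 back, so after t trips out (and t−1 returns) at most 3t − (t−1) of the 8 are across; that first reaches 8 at t = 4, so at least 7 crossings are needed.
The safety rule pushes this higher. Following every safe sequence of crossings, the most of the 8 that can be at the north bank as the raft arrives there on crossing 7 is 7 — never all 8.
So no plan with fewer than 9 crossings exists, and this one achieves 9:
1. parent II and toddler II cross → the north bank.
2. parent II crosses ← the south bank.
3. parent I, parent II, and toddler I cross → the north bank.
4. parent II and toddler II cross ← the south bank.
5. parent II, parent III, and parent IV cross → the north bank.
6. toddler I crosses ← the south bank.
7. toddler I and toddler II cross → the north bank.
8. toddler II crosses ← the south bank.
9. toddler II, toddler III, and toddler IV cross → the north bank.

9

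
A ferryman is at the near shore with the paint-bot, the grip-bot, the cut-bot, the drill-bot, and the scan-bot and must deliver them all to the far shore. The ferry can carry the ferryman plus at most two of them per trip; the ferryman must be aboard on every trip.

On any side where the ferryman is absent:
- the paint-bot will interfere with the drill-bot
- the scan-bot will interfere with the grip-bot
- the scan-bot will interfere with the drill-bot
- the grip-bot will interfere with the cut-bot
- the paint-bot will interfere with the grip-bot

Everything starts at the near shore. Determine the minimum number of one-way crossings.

Counting alone: the ferryman can take at most 2 across per trip to the far shore, so moving all 5 needs at least 3 loaded trips out, with a return between consecutive ones — at least 5 crossings.
The safety rule pushes this higher. Following every safe sequence of crossings, the most of the 5 that can be at the far shore as the ferry arrives there on crossing 5 is 4 — never all 5.
So no plan with fewer than 7 crossings exists, and this one achieves 7:
1. Ferryman goes to the far shore with the drill-bot and the grip-bot.  [the near shore: the cut-bot, the paint-bot, the scan-bot | the far shore: the drill-bot, the grip-bot]
2. Ferryman goes back to the near shore alone.  [the near shore: the cut-bot, the paint-bot, the scan-bot | the far shore: the drill-bot, the grip-bot]
3. Ferryman goes to the far shore with the paint-bot.  [the near shore: the cut-bot, the scan-bot | the far shore: the drill-bot, the grip-bot, the paint-bot]
4. Ferryman goes back to the near shore with the drill-bot and the grip-bot.  [the near shore: the cut-bot, the drill-bot, the grip-bot, the scan-bot | the far shore: the paint-bot]
5. Ferryman goes to the far shore with the cut-bot and the scan-bot.  [the near shore: the drill-bot, the grip-bot | the far shore: the cut-bot, the paint-bot, the scan-bot]
6. Ferryman goes back to the near shore alone.  [the near shore: the drill-bot, the grip-bot | the far shore: the cut-bot, the paint-bot, the scan-bot]
7. Ferryman goes to the far shore with the drill-bot and the grip-bot.  [the near shore: — | the far shore: the cut-bot, the drill-bot, the grip-bot, the paint-bot, the scan-bot]

7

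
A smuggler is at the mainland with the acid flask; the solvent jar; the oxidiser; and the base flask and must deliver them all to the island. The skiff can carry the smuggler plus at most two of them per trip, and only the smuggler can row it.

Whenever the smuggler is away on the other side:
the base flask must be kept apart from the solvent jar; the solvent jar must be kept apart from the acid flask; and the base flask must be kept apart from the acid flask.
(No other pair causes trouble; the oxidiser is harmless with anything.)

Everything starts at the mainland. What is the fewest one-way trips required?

Counting alone: the smuggler can take at most 2 across per trip to the island, so moving all 4 needs at least 2 loaded trips out, with a return between consecutive ones — at least 3 crossings.
The safety rule pushes this higher. Following every safe sequence of crossings, the most of the 4 that can be at the island as the skiff arrives there on crossing 3 is 3 — never all 4.
So no plan with fewer than 5 crossings exists, and this one achieves 5:
1. Smuggler goes to the island with the acid flask and the solvent jar.
2. Smuggler goes back to the mainland with the acid flask.
3. Smuggler goes to the island with the acid flask and the oxidiser.
4. Smuggler goes back to the mainland with the acid flask.
5. Smuggler goes to the island with the acid flask and the base flask.

5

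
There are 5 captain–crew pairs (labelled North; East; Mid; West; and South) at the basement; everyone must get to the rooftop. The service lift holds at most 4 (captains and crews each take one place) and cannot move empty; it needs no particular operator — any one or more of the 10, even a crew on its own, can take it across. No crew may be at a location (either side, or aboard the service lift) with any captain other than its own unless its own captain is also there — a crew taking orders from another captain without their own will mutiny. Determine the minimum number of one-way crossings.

7

Counting alone: each trip to the rooftop takes at most 4 across and each return brings at least 1 back, so after t trips out (and t−1 returns) at most 4t − (t−1) of the 10 are across; that first reaches 10 at t = 3, so at least 5 crossings are needed.
The safety rule pushes this higher. Following every safe sequence of crossings, the most of the 10 that can be at the rooftop as the service lift arrives there on crossing 5 is 9 — never all 10.
So no plan with fewer than 7 crossings exists, and this one achieves 7:
1. captain North and crew North cross → the rooftop.
2. captain North crosses ← the basement.
3. crew East, crew Mid, crew South, and crew West cross → the rooftop.
4. crew North crosses ← the basement.
5. captain East, captain Mid, captain South, and captain West cross → the rooftop.
6. captain East and crew East cross ← the basement.
7. captain East, captain North, crew East, and crew North cross → the rooftop.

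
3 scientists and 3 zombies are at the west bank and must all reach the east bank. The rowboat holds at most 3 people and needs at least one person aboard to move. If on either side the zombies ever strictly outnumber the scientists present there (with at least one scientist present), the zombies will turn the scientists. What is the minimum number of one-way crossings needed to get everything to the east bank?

5

Counting alone: each trip to the east bank takes at most 3 across and each return brings at least 1 back, so after t trips out (and t−1 returns) at most 3t − (t−1) of the 6 are across; that first reaches 6 at t = 3, so at least 5 crossings are needed.
The plan below uses exactly 5 crossings, so it is optimal:
1. 2 zombies → the east bank.  (the west bank: 3S 1Z; the east bank: 0S 2Z)
2. 1 zombie ← the west bank.  (the west bank: 3S 2Z; the east bank: 0S 1Z)
3. 3 scientists → the east bank.  (the west bank: 0S 2Z; the east bank: 3S 1Z)
4. 1 zombie ← the west bank.  (the west bank: 0S 3Z; the east bank: 3S 0Z)
5. 3 zombies → the east bank.  (the west bank: 0S 0Z; the east bank: 3S 3Z)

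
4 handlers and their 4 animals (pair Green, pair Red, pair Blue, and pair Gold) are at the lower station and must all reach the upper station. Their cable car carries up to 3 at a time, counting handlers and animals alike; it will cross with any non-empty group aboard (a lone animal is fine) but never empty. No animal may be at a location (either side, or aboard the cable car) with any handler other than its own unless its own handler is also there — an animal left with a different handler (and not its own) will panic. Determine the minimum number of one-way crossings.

9

Counting alone: each trip to the upper station takes at most 3 across and each return brings at least 1 back, so after t trips out (and t−1 returns) at most 3t − (t−1) of the 8 are across; that first reaches 8 at t = 4, so at least 7 crossings are needed.
The safety rule pushes this higher. Following every safe sequence of crossings, the most of the 8 that can be at the upper station as the cable car arrives there on crossing 7 is 7 — never all 8.
So no plan with fewer than 9 crossings exists, and this one achieves 9:
1. animal Green and handler Green cross → the upper station.
2. handler Green crosses ← the lower station.
3. animal Red, handler Green, and handler Red cross → the upper station.
4. animal Green and handler Green cross ← the lower station.
5. handler Blue, handler Gold, and handler Green cross → the upper station.
6. animal Red crosses ← the lower station.
7. animal Green and animal Red cross → the upper station.
8. animal Green crosses ← the lower station.
9. animal Blue, animal Gold, and animal Green cross → the upper station.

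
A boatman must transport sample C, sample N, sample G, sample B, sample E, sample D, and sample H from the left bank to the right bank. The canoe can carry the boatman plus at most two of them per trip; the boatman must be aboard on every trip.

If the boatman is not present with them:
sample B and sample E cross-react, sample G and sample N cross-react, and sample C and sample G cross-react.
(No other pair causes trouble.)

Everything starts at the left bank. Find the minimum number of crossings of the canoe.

7

Counting alone: the boatman can take at most 2 across per trip to the right bank, so moving all 7 needs at least 4 loaded trips out, with a return between consecutive ones — at least 7 crossings.
The plan below uses exactly 7 crossings, so it is optimal:
1. Boatman goes to the right bank with sample B and sample G.  [the left bank: sample C, sample D, sample E, sample H, sample N | the right bank: sample B, sample G]
2. Boatman goes back to the left bank alone.  [the left bank: sample C, sample D, sample E, sample H, sample N | the right bank: sample B, sample G]
3. Boatman goes to the right bank with sample C and sample N.  [the left bank: sample D, sample E, sample H | the right bank: sample B, sample C, sample G, sample N]
4. Boatman goes back to the left bank with sample G.  [the left bank: sample D, sample E, sample G, sample H | the right bank: sample B, sample C, sample N]
5. Boatman goes to the right bank with sample D and sample H.  [the left bank: sample E, sample G | the right bank: sample B, sample C, sample D, sample H, sample N]
6. Boatman goes back to the left bank alone.  [the left bank: sample E, sample G | the right bank: sample B, sample C, sample D, sample H, sample N]
7. Boatman goes to the right bank with sample E and sample G.  [the left bank: — | the right bank: sample B, sample C, sample D, sample E, sample G, sample H, sample N]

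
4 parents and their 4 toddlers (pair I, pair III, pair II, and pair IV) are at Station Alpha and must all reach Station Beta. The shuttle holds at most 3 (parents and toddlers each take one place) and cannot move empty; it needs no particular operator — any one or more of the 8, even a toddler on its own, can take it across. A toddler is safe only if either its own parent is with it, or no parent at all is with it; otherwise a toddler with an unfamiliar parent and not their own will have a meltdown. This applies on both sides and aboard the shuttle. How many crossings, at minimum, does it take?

9

Counting alone: each trip to Station Beta takes at most 3 across and each return brings at least 1 back, so after t trips out (and t−1 returns) at most 3t − (t−1) of the 8 are across; that first reaches 8 at t = 4, so at least 7 crossings are needed.
The safety rule pushes this higher. Following every safe sequence of crossings, the most of the 8 that can be at Station Beta as the shuttle arrives there on crossing 7 is 7 — never all 8.
So no plan with fewer than 9 crossings exists, and this one achieves 9:
1. parent I and toddler I cross → Station Beta.
2. parent I crosses ← Station Alpha.
3. parent I, parent III, and toddler III cross → Station Beta.
4. parent I and toddler I cross ← Station Alpha.
5. parent I, parent II, and parent IV cross → Station Beta.
6. toddler III crosses ← Station Alpha.
7. toddler I and toddler III cross → Station Beta.
8. toddler I crosses ← Station Alpha.
9. toddler I, toddler II, and toddler IV cross → Station Beta.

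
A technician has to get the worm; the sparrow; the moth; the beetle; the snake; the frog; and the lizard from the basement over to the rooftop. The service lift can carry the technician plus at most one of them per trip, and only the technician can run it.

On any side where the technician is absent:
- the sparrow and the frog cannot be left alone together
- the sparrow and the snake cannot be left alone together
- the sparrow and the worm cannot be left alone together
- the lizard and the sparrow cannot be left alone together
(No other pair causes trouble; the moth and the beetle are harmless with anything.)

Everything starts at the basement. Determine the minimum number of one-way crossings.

Following every safe sequence of crossings from the start, the most of the 7 that can be at the rooftop as the service lift arrives there on crossings 1, 3, 5, 7 is 1, 2, 3, 4 respectively; the best ever achieved is 4 of 7.
From crossing 9 on, no configuration arises that was not already reachable earlier: only 44 distinct safe configurations (who is on which side, and where the service lift is) can ever be reached, none of them has everyone across, and every continuation just revisits them. So no valid plan exists.

impossible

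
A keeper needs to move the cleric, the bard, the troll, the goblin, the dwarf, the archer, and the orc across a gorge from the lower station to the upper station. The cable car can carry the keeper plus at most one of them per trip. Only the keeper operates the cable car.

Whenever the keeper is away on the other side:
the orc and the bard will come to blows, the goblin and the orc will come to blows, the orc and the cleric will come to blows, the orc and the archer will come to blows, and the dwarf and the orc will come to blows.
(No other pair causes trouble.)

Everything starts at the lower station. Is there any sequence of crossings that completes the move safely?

No

Following every safe sequence of crossings from the start, the most of the 7 that can be at the upper station as the cable car arrives there on crossings 1, 3, 5 is 1, 2, 3 respectively; the best ever achieved is 3 of 7.
From crossing 7 on, no configuration arises that was not already reachable earlier: only 26 distinct safe configurations (who is on which side, and where the cable car is) can ever be reached, none of them has everyone across, and every continuation just revisits them. So no valid plan exists.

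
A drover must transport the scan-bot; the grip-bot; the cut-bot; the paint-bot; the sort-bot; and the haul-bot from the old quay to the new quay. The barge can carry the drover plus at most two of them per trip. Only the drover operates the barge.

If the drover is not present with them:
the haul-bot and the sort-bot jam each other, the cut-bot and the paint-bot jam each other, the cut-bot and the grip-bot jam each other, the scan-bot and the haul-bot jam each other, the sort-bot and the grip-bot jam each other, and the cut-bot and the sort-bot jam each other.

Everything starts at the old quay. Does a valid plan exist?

Whatever the first load, the items left behind include a forbidden pair without the drover. No opening move is safe, so no plan exists.

No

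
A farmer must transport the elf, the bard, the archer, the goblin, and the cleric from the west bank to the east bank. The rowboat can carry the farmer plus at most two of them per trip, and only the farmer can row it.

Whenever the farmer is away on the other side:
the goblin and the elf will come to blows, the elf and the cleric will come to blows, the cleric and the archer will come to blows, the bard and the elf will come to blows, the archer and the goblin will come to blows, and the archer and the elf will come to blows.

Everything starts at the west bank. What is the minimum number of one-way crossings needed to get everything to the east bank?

Counting alone: the farmer can take at most 2 across per trip to the east bank, so moving all 5 needs at least 3 loaded trips out, with a return between consecutive ones — at least 5 crossings.
The safety rule pushes this higher. Following every safe sequence of crossings, the most of the 5 that can be at the east bank as the rowboat arrives there on crossing 5 is 4 — never all 5.
So no plan with fewer than 7 crossings exists, and this one achieves 7:
1. Farmer goes to the east bank with the archer and the elf.  [the west bank: the bard, the cleric, the goblin | the east bank: the archer, the elf]
2. Farmer goes back to the west bank with the elf.  [the west bank: the bard, the cleric, the elf, the goblin | the east bank: the archer]
3. Farmer goes to the east bank with the bard and the elf.  [the west bank: the cleric, the goblin | the east bank: the archer, the bard, the elf]
4. Farmer goes back to the west bank with the elf.  [the west bank: the cleric, the elf, the goblin | the east bank: the archer, the bard]
5. Farmer goes to the east bank with the cleric and the goblin.  [the west bank: the elf | the east bank: the archer, the bard, the cleric, the goblin]
6. Farmer goes back to the west bank with the archer.  [the west bank: the archer, the elf | the east bank: the bard, the cleric, the goblin]
7. Farmer goes to the east bank with the archer and the elf.  [the west bank: — | the east bank: the archer, the bard, the cleric, the elf, the goblin]

7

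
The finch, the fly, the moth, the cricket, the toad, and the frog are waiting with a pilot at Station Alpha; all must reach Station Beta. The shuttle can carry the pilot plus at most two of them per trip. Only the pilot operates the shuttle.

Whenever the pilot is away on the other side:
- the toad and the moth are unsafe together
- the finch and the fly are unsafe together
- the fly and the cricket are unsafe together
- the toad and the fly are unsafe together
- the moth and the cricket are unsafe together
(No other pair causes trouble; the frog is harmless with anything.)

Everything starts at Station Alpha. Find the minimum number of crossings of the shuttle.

7

Counting alone: the pilot can take at most 2 across per trip to Station Beta, so moving all 6 needs at least 3 loaded trips out, with a return between consecutive ones — at least 5 crossings.
The safety rule pushes this higher. Following every safe sequence of crossings, the most of the 6 that can be at Station Beta as the shuttle arrives there on crossing 5 is 5 — never all 6.
So no plan with fewer than 7 crossings exists, and this one achieves 7:
1. Pilot goes to Station Beta with the fly and the moth.  [Station Alpha: the cricket, the finch, the frog, the toad | Station Beta: the fly, the moth]
2. Pilot goes back to Station Alpha alone.  [Station Alpha: the cricket, the finch, the frog, the toad | Station Beta: the fly, the moth]
3. Pilot goes to Station Beta with the cricket and the finch.  [Station Alpha: the frog, the toad | Station Beta: the cricket, the finch, the fly, the moth]
4. Pilot goes back to Station Alpha with the fly and the moth.  [Station Alpha: the fly, the frog, the moth, the toad | Station Beta: the cricket, the finch]
5. Pilot goes to Station Beta with the frog and the toad.  [Station Alpha: the fly, the moth | Station Beta: the cricket, the finch, the frog, the toad]
6. Pilot goes back to Station Alpha alone.  [Station Alpha: the fly, the moth | Station Beta: the cricket, the finch, the frog, the toad]
7. Pilot goes to Station Beta with the fly and the moth.  [Station Alpha: — | Station Beta: the cricket, the finch, the fly, the frog, the moth, the toad]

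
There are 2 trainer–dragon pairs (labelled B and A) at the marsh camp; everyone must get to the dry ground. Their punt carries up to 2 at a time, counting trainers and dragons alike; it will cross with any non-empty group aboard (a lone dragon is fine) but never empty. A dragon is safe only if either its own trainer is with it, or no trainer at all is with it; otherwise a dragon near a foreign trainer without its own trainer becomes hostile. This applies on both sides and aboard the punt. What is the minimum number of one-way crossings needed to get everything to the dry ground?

Counting alone: each trip to the dry ground takes at most 2 across and each return brings at least 1 back, so after t trips out (and t−1 returns) at most 2t − (t−1) of the 4 are across; that first reaches 4 at t = 3, so at least 5 crossings are needed.
The plan below uses exactly 5 crossings, so it is optimal:
1. dragon B and trainer B cross → the dry ground.
2. trainer B crosses ← the marsh camp.
3. trainer A and trainer B cross → the dry ground.
4. trainer A crosses ← the marsh camp.
5. dragon A and trainer A cross → the dry ground.

5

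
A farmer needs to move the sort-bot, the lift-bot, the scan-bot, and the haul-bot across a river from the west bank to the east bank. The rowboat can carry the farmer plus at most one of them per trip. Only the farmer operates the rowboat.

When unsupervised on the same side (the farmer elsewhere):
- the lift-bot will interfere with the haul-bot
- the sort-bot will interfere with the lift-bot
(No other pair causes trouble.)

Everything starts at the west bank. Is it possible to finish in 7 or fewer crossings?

No

Counting alone: the farmer can take at most 1 across per trip to the east bank, so moving all 4 needs at least 4 loaded trips out, with a return between consecutive ones — at least 7 crossings.
The safety rule pushes this higher. Following every safe sequence of crossings, the most of the 4 that can be at the east bank as the rowboat arrives there on crossing 7 is 3 — never all 4.
So the move cannot be finished within 7 crossings. (The shortest complete plan takes 9:)
1. Farmer goes to the east bank with the lift-bot.
2. Farmer goes back to the west bank alone.
3. Farmer goes to the east bank with the sort-bot.
4. Farmer goes back to the west bank with the lift-bot.
5. Farmer goes to the east bank with the haul-bot.
6. Farmer goes back to the west bank alone.
7. Farmer goes to the east bank with the scan-bot.
8. Farmer goes back to the west bank alone.
9. Farmer goes to the east bank with the lift-bot.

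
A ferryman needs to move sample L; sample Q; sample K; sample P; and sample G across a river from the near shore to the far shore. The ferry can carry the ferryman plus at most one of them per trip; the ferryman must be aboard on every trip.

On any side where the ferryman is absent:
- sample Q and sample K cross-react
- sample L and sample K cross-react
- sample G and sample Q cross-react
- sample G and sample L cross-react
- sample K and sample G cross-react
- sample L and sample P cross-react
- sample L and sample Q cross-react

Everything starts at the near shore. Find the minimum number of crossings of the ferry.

Whatever the first load, the items left behind include a forbidden pair without the ferryman. No opening move is safe, so no plan exists.

impossible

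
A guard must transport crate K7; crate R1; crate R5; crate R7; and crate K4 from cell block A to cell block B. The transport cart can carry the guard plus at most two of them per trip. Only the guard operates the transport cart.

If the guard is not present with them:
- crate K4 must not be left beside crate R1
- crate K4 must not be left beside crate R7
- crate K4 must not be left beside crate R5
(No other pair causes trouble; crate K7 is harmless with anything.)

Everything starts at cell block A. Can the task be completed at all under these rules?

1. Guard goes to cell block B with crate K4 and crate K7.
2. Guard goes back to cell block A alone.
3. Guard goes to cell block B with crate R1 and crate R5.
4. Guard goes back to cell block A with crate K4.
5. Guard goes to cell block B with crate K4 and crate R7.

Yes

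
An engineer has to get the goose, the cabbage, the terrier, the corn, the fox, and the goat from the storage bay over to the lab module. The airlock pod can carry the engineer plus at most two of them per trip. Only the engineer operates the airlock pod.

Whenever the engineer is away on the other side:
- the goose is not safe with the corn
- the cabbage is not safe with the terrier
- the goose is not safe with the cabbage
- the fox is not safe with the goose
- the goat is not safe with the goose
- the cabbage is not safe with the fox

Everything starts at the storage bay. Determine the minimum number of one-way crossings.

Counting alone: the engineer can take at most 2 across per trip to the lab module, so moving all 6 needs at least 3 loaded trips out, with a return between consecutive ones — at least 5 crossings.
The safety rule pushes this higher. Following every safe sequence of crossings, the most of the 6 that can be at the lab module as the airlock pod arrives there on crossings 5, 7 is 4, 5 respectively — never all 6.
So no plan with fewer than 9 crossings exists, and this one achieves 9:
1. Engineer goes to the lab module with the cabbage and the goose.  [the storage bay: the corn, the fox, the goat, the terrier | the lab module: the cabbage, the goose]
2. Engineer goes back to the storage bay with the goose.  [the storage bay: the corn, the fox, the goat, the goose, the terrier | the lab module: the cabbage]
3. Engineer goes to the lab module with the goose and the terrier.  [the storage bay: the corn, the fox, the goat | the lab module: the cabbage, the goose, the terrier]
4. Engineer goes back to the storage bay with the cabbage.  [the storage bay: the cabbage, the corn, the fox, the goat | the lab module: the goose, the terrier]
5. Engineer goes to the lab module with the corn and the fox.  [the storage bay: the cabbage, the goat | the lab module: the corn, the fox, the goose, the terrier]
6. Engineer goes back to the storage bay with the goose.  [the storage bay: the cabbage, the goat, the goose | the lab module: the corn, the fox, the terrier]
7. Engineer goes to the lab module with the goat and the goose.  [the storage bay: the cabbage | the lab module: the corn, the fox, the goat, the goose, the terrier]
8. Engineer goes back to the storage bay with the goose.  [the storage bay: the cabbage, the goose | the lab module: the corn, the fox, the goat, the terrier]
9. Engineer goes to the lab module with the cabbage and the goose.  [the storage bay: — | the lab module: the cabbage, the corn, the fox, the goat, the goose, the terrier]

9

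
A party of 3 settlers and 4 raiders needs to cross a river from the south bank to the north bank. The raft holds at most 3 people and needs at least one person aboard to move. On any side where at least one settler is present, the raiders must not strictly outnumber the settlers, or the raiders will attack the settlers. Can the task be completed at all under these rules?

The raiders already outnumber the settlers at the south bank before anyone moves, so the starting position itself is disallowed.

No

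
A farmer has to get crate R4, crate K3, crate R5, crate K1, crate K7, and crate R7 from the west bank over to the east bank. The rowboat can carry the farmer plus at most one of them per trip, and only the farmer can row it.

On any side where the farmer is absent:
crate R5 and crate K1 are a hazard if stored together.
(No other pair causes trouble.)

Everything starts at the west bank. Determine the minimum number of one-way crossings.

Counting alone: the farmer can take at most 1 across per trip to the east bank, so moving all 6 needs at least 6 loaded trips out, with a return between consecutive ones — at least 11 crossings.
The plan below uses exactly 11 crossings, so it is optimal:
1. Farmer goes to the east bank with crate R5.
2. Farmer goes back to the west bank alone.
3. Farmer goes to the east bank with crate R4.
4. Farmer goes back to the west bank alone.
5. Farmer goes to the east bank with crate K3.
6. Farmer goes back to the west bank alone.
7. Farmer goes to the east bank with crate K7.
8. Farmer goes back to the west bank alone.
9. Farmer goes to the east bank with crate R7.
10. Farmer goes back to the west bank alone.
11. Farmer goes to the east bank with crate K1.

11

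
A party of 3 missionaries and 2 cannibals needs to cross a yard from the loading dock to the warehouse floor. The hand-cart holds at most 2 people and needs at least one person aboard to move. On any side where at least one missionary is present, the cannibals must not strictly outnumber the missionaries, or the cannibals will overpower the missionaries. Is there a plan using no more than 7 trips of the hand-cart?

Yes

Yes — this plan uses 7 crossings (≤ 7):
1. 2 cannibals → the warehouse floor.  (the loading dock: 3M 0C; the warehouse floor: 0M 2C)
2. 1 cannibal ← the loading dock.  (the loading dock: 3M 1C; the warehouse floor: 0M 1C)
3. 2 missionaries → the warehouse floor.  (the loading dock: 1M 1C; the warehouse floor: 2M 1C)
4. 1 missionary ← the loading dock.  (the loading dock: 2M 1C; the warehouse floor: 1M 1C)
5. 1 missionary and 1 cannibal → the warehouse floor.  (the loading dock: 1M 0C; the warehouse floor: 2M 2C)
6. 1 cannibal ← the loading dock.  (the loading dock: 1M 1C; the warehouse floor: 2M 1C)
7. 1 missionary and 1 cannibal → the warehouse floor.  (the loading dock: 0M 0C; the warehouse floor: 3M 2C)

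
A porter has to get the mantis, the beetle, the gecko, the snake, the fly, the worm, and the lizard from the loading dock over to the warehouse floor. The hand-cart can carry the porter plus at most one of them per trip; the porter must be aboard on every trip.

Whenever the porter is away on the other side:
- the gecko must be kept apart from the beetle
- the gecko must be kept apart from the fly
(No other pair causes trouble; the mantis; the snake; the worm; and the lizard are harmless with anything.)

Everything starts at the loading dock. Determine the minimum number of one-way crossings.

Counting alone: the porter can take at most 1 across per trip to the warehouse floor, so moving all 7 needs at least 7 loaded trips out, with a return between consecutive ones — at least 13 crossings.
The safety rule pushes this higher. Following every safe sequence of crossings, the most of the 7 that can be at the warehouse floor as the hand-cart arrives there on crossing 13 is 6 — never all 7.
So no plan with fewer than 15 crossings exists, and this one achieves 15:
1. Porter goes to the warehouse floor with the gecko.
2. Porter goes back to the loading dock alone.
3. Porter goes to the warehouse floor with the mantis.
4. Porter goes back to the loading dock alone.
5. Porter goes to the warehouse floor with the beetle.
6. Porter goes back to the loading dock with the gecko.
7. Porter goes to the warehouse floor with the fly.
8. Porter goes back to the loading dock alone.
9. Porter goes to the warehouse floor with the snake.
10. Porter goes back to the loading dock alone.
11. Porter goes to the warehouse floor with the worm.
12. Porter goes back to the loading dock alone.
13. Porter goes to the warehouse floor with the lizard.
14. Porter goes back to the loading dock alone.
15. Porter goes to the warehouse floor with the gecko.

15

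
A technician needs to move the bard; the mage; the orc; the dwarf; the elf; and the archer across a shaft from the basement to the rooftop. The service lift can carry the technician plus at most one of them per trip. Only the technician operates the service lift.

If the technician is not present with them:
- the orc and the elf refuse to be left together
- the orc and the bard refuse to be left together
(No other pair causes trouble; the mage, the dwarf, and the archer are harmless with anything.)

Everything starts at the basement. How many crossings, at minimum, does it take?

13

Counting alone: the technician can take at most 1 across per trip to the rooftop, so moving all 6 needs at least 6 loaded trips out, with a return between consecutive ones — at least 11 crossings.
The safety rule pushes this higher. Following every safe sequence of crossings, the most of the 6 that can be at the rooftop as the service lift arrives there on crossing 11 is 5 — never all 6.
So no plan with fewer than 13 crossings exists, and this one achieves 13:
1. Technician goes to the rooftop with the orc.  [the basement: the archer, the bard, the dwarf, the elf, the mage | the rooftop: the orc]
2. Technician goes back to the basement alone.  [the basement: the archer, the bard, the dwarf, the elf, the mage | the rooftop: the orc]
3. Technician goes to the rooftop with the bard.  [the basement: the archer, the dwarf, the elf, the mage | the rooftop: the bard, the orc]
4. Technician goes back to the basement with the orc.  [the basement: the archer, the dwarf, the elf, the mage, the orc | the rooftop: the bard]
5. Technician goes to the rooftop with the elf.  [the basement: the archer, the dwarf, the mage, the orc | the rooftop: the bard, the elf]
6. Technician goes back to the basement alone.  [the basement: the archer, the dwarf, the mage, the orc | the rooftop: the bard, the elf]
7. Technician goes to the rooftop with the mage.  [the basement: the archer, the dwarf, the orc | the rooftop: the bard, the elf, the mage]
8. Technician goes back to the basement alone.  [the basement: the archer, the dwarf, the orc | the rooftop: the bard, the elf, the mage]
9. Technician goes to the rooftop with the dwarf.  [the basement: the archer, the orc | the rooftop: the bard, the dwarf, the elf, the mage]
10. Technician goes back to the basement alone.  [the basement: the archer, the orc | the rooftop: the bard, the dwarf, the elf, the mage]
11. Technician goes to the rooftop with the archer.  [the basement: the orc | the rooftop: the archer, the bard, the dwarf, the elf, the mage]
12. Technician goes back to the basement alone.  [the basement: the orc | the rooftop: the archer, the bard, the dwarf, the elf, the mage]
13. Technician goes to the rooftop with the orc.  [the basement: — | the rooftop: the archer, the bard, the dwarf, the elf, the mage, the orc]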